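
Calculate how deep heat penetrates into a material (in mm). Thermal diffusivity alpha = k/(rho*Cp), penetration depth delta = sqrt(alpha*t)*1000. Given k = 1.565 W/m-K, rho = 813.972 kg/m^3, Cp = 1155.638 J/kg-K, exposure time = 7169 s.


alpha = 1.565 / (813.972 * 1155.638) = 1.6637e-06 m^2/s
alpha * t = 0.011927
delta = sqrt(0.011927) * 1000 = 109.21 mm

109.21 mm


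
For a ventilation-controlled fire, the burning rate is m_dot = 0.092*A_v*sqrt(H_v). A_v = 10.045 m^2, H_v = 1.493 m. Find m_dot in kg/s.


sqrt(H_v) = 1.2219
m_dot = 0.092 * 10.045 * 1.2219 = 1.1292 kg/s

1.1292 kg/s


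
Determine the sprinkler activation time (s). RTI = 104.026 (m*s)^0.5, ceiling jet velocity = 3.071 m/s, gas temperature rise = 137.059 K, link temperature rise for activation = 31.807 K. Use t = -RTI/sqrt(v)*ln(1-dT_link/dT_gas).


dT_link/dT_gas = 0.23207
ln(1 - 0.23207) = -0.26405
t = -104.026 / sqrt(3.071) * -0.26405 = 15.675 s

15.675 s


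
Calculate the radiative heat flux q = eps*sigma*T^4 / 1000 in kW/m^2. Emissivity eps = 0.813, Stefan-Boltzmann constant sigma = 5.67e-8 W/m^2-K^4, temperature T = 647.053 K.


T^4 = 1.7529e+11
q = 0.813 * 5.67e-8 * 1.7529e+11 / 1000 = 8.0804 kW/m^2

8.0804 kW/m^2


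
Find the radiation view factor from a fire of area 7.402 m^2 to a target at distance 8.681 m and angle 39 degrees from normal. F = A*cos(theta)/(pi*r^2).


cos(39 deg) = 0.77715
pi*r^2 = 236.75
F = 7.402 * 0.77715 / 236.75 = 0.024298

0.024298


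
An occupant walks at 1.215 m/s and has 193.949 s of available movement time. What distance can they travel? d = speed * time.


d = 1.215 * 193.949 = 235.65 m

235.65 m


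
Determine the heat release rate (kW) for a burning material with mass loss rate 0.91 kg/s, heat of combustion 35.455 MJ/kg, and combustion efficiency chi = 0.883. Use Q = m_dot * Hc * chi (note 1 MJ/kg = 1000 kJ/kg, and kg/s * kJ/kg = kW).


Hc = 35.455 MJ/kg = 35.455 * 1000 kJ/kg = 35455 kJ/kg
Q = 0.91 kg/s * 35455 kJ/kg * 0.883 = 28489 kW

28489 kW


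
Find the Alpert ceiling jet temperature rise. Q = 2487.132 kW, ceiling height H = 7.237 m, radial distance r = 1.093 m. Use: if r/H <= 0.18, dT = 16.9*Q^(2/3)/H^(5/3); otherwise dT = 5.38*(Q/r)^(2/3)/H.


r/H = 1.093 / 7.237 = 0.15103
r/H <= 0.18, so dT = 16.9*Q^(2/3)/H^(5/3)
Q^(2/3) = 183.57
H^(5/3) = 27.077
dT = 16.9 * 183.57 / 27.077 = 114.57 K

114.57 K


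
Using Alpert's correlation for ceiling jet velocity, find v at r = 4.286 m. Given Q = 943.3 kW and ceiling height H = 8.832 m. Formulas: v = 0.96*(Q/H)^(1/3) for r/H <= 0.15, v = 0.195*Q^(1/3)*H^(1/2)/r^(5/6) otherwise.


r/H = 4.286 / 8.832 = 0.48528
r/H > 0.15, so v = 0.195*Q^(1/3)*H^(1/2)/r^(5/6)
Q^(1/3) = 9.8073
H^(1/2) = 2.9719
r^(5/6) = 3.3629
v = 0.195 * 9.8073 * 2.9719 / 3.3629 = 1.6901 m/s

1.6901 m/s


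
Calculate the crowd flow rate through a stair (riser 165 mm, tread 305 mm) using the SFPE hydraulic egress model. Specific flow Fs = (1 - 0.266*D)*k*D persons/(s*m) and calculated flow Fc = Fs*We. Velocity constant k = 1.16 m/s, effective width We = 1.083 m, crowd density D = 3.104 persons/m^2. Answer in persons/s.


1 - 0.266*D = 1 - 0.266*3.104 = 0.17434
Fs = 0.17434 * 1.16 * 3.104 = 0.62772 persons/(s*m)
Fc = 0.62772 * 1.083 = 0.67982 persons/s

0.67982 persons/s


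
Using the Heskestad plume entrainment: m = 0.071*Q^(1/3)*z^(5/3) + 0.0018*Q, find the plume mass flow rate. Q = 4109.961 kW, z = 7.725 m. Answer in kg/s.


Q^(1/3) = 16.018
z^(5/3) = 30.188
First term = 0.071 * 16.018 * 30.188 = 34.332
Second term = 0.0018 * 4109.961 = 7.3979
m = 41.730 kg/s

41.730 kg/s


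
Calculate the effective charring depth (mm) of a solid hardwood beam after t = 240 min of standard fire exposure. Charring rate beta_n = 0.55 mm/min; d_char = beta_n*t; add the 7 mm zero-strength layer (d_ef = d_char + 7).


d_char = 0.55 * 240 = 132 mm
d_ef = 132 + 1.0*7 = 139 mm

139 mm


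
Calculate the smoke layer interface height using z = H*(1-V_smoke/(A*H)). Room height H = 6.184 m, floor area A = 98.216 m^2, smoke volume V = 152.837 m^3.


V/(A*H) = 0.25164
1 - 0.25164 = 0.74836
z = 6.184 * 0.74836 = 4.6279 m

4.6279 m


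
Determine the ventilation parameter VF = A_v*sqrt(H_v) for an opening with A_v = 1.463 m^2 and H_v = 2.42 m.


sqrt(H_v) = 1.5556
VF = 1.463 * 1.5556 = 2.2759 m^(5/2)

2.2759 m^(5/2)


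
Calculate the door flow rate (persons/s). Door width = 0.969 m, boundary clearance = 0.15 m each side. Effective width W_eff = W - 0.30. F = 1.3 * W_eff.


W_eff = 0.969 - 0.30 = 0.669 m
F = 1.3 * 0.669 = 0.86970 persons/s

0.86970 persons/s


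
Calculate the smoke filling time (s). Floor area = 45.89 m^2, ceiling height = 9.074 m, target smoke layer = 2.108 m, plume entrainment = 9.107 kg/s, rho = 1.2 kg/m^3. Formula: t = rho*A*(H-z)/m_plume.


H - z = 6.966 m
t = 1.2 * 45.89 * 6.966 / 9.107 = 42.122 s

42.122 s


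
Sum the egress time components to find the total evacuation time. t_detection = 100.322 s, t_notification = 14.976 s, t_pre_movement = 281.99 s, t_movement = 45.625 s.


Total = 100.322 + 14.976 + 281.99 + 45.625 = 442.913 s

442.913 s


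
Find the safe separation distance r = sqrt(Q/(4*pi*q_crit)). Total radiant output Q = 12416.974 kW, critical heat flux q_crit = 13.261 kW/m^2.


4*pi*q_crit = 166.64
Q/(4*pi*q_crit) = 74.513
r = sqrt(74.513) = 8.6321 m

8.6321 m


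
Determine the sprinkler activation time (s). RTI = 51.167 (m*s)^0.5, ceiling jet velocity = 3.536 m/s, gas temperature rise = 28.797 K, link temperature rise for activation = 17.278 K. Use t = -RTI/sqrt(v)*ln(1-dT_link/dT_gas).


dT_link/dT_gas = 0.59999
ln(1 - 0.59999) = -0.91627
t = -51.167 / sqrt(3.536) * -0.91627 = 24.932 s

24.932 s


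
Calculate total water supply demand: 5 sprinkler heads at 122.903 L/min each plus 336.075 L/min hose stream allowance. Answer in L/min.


Sprinkler demand = 5 * 122.903 = 614.515 L/min
Total = 614.515 + 336.075 = 950.59 L/min

950.59 L/min


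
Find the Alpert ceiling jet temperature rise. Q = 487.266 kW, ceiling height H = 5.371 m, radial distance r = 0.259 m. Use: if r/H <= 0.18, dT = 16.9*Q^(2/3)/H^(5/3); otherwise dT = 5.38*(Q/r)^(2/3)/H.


r/H = 0.259 / 5.371 = 0.048222
r/H <= 0.18, so dT = 16.9*Q^(2/3)/H^(5/3)
Q^(2/3) = 61.922
H^(5/3) = 16.472
dT = 16.9 * 61.922 / 16.472 = 63.529 K

63.529 K


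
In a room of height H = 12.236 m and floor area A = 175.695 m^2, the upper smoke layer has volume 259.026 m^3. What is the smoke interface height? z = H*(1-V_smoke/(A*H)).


V/(A*H) = 0.12049
1 - 0.12049 = 0.87951
z = 12.236 * 0.87951 = 10.762 m

10.762 m


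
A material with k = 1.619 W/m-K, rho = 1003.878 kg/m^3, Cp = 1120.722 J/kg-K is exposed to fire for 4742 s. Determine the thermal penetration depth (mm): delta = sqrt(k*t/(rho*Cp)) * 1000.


alpha = 1.619 / (1003.878 * 1120.722) = 1.4390e-06 m^2/s
alpha * t = 0.0068239
delta = sqrt(0.0068239) * 1000 = 82.607 mm

82.607 mm


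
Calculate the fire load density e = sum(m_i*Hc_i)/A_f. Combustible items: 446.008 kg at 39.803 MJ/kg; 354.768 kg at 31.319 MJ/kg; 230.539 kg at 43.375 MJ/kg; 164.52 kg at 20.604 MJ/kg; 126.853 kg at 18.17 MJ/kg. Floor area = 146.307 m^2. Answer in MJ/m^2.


Total energy = 446.008*39.803 + 354.768*31.319 + 230.539*43.375 + 164.52*20.604 + 126.853*18.17
= 17752.46 + 11110.98 + 9999.629 + 3389.770 + 2304.919
= 44557.75 MJ
e = 44557.75 / 146.307 = 304.55 MJ/m^2

304.55 MJ/m^2


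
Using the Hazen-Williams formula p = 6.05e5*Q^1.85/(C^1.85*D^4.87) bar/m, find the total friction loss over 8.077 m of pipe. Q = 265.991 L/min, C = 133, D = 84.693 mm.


Q^1.85 = 30620
C^1.85 = 8494.3
D^4.87 = 2.4469e+09
p/m = 0.00089128 bar/m
p_total = 0.00089128 * 8.077 = 0.0071989 bar

0.0071989 bar


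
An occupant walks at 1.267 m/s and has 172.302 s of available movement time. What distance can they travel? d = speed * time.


d = 1.267 * 172.302 = 218.31 m

218.31 m


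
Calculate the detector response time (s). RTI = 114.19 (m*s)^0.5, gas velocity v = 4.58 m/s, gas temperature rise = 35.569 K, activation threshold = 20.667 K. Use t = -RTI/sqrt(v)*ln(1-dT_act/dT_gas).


dT_act/dT_gas = 0.58104
ln(1 - 0.58104) = -0.86998
t = -114.19 / sqrt(4.58) * -0.86998 = 46.420 s

46.420 s


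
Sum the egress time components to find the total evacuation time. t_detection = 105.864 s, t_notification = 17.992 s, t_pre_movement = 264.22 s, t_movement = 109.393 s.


Total = 105.864 + 17.992 + 264.22 + 109.393 = 497.469 s

497.469 s


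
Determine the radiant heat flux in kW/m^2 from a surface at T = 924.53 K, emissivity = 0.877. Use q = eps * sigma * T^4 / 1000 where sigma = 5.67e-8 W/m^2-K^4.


T^4 = 7.3061e+11
q = 0.877 * 5.67e-8 * 7.3061e+11 / 1000 = 36.330 kW/m^2

36.330 kW/m^2


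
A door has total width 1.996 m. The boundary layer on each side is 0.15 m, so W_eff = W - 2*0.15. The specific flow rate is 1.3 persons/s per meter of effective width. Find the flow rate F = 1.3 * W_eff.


W_eff = 1.996 - 0.30 = 1.696 m
F = 1.3 * 1.696 = 2.2048 persons/s

2.2048 persons/s


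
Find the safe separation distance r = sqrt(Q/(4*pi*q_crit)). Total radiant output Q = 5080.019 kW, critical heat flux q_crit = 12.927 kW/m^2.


4*pi*q_crit = 162.45
Q/(4*pi*q_crit) = 31.272
r = sqrt(31.272) = 5.5922 m

5.5922 m


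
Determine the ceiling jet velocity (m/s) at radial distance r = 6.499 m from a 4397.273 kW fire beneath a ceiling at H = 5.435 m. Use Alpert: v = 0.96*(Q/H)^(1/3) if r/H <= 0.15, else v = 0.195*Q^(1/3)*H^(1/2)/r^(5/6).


r/H = 6.499 / 5.435 = 1.1958
r/H > 0.15, so v = 0.195*Q^(1/3)*H^(1/2)/r^(5/6)
Q^(1/3) = 16.383
H^(1/2) = 2.3313
r^(5/6) = 4.7574
v = 0.195 * 16.383 * 2.3313 / 4.7574 = 1.5655 m/s

1.5655 m/s


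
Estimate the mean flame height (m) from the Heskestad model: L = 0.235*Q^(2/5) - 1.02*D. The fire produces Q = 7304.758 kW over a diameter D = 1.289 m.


Q^(2/5) = 35.111
0.235 * Q^(2/5) = 8.2511
1.02 * D = 1.3148
L = 6.9363 m

6.9363 m


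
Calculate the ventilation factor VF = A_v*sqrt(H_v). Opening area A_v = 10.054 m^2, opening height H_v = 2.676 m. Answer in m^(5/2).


sqrt(H_v) = 1.6358
VF = 10.054 * 1.6358 = 16.447 m^(5/2)

16.447 m^(5/2)


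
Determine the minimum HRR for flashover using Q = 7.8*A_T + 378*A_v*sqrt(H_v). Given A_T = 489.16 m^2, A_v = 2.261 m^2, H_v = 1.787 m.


7.8*A_T = 3815.448
sqrt(H_v) = 1.3368
378*A_v*sqrt(H_v) = 1142.5
Q = 3815.448 + 1142.5 = 4957.9 kW

4957.9 kW


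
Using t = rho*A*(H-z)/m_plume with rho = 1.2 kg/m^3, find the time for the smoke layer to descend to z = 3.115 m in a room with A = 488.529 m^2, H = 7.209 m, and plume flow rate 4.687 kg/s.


H - z = 4.094 m
t = 1.2 * 488.529 * 4.094 / 4.687 = 512.06 s

512.06 s


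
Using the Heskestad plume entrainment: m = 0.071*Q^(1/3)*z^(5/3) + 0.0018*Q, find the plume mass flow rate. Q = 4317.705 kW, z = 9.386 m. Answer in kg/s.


Q^(1/3) = 16.284
z^(5/3) = 41.764
First term = 0.071 * 16.284 * 41.764 = 48.285
Second term = 0.0018 * 4317.705 = 7.7719
m = 56.057 kg/s

56.057 kg/s


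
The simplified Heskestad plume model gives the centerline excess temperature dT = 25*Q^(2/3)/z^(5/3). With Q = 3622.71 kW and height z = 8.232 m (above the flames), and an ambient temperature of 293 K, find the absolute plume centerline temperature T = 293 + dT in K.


Q^(2/3) = 235.88
z^(5/3) = 33.562
dT = 25 * 235.88 / 33.562 = 175.71 K
T = 293 + 175.71 = 468.71 K

468.71 K


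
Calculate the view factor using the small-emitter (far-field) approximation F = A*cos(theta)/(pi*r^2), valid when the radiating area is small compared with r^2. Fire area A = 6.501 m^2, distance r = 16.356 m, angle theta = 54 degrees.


cos(54 deg) = 0.58779
pi*r^2 = 840.43
F = 6.501 * 0.58779 / 840.43 = 0.0045467

0.0045467


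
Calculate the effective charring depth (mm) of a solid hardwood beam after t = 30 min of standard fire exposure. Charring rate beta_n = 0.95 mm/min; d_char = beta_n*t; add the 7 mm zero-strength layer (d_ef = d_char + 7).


d_char = 0.95 * 30 = 28.5 mm
d_ef = 28.5 + 1.0*7 = 35.5 mm

35.5 mm


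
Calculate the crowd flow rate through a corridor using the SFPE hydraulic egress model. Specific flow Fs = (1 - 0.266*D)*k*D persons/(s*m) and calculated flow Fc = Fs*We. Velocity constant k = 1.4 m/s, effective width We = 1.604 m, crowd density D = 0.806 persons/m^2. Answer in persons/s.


1 - 0.266*D = 1 - 0.266*0.806 = 0.78560
Fs = 0.78560 * 1.4 * 0.806 = 0.88648 persons/(s*m)
Fc = 0.88648 * 1.604 = 1.4219 persons/s

1.4219 persons/s


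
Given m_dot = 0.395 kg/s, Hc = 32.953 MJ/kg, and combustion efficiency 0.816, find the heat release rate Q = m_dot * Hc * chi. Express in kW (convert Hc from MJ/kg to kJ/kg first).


Hc = 32.953 MJ/kg = 32.953 * 1000 kJ/kg = 32953 kJ/kg
Q = 0.395 kg/s * 32953 kJ/kg * 0.816 = 10621 kW

10621 kW


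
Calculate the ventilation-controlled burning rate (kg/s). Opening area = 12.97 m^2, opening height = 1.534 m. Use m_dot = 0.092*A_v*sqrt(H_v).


sqrt(H_v) = 1.2385
m_dot = 0.092 * 12.97 * 1.2385 = 1.4779 kg/s

1.4779 kg/s


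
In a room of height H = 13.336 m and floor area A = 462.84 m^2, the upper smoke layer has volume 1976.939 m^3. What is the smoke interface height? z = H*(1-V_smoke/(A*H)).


V/(A*H) = 0.32029
1 - 0.32029 = 0.67971
z = 13.336 * 0.67971 = 9.0647 m

9.0647 m


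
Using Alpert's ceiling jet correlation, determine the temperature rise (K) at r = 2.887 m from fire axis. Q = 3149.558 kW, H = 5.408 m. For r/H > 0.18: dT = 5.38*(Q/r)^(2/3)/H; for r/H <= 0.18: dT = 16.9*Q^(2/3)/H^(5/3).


r/H = 2.887 / 5.408 = 0.53384
r/H > 0.18, so dT = 5.38*(Q/r)^(2/3)/H
Q/r = 1090.9
(Q/r)^(2/3) = 105.97
dT = 5.38 * 105.97 / 5.408 = 105.43 K

105.43 K


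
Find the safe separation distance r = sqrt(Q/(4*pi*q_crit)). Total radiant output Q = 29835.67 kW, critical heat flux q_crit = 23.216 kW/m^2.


4*pi*q_crit = 291.74
Q/(4*pi*q_crit) = 102.27
r = sqrt(102.27) = 10.113 m

10.113 m


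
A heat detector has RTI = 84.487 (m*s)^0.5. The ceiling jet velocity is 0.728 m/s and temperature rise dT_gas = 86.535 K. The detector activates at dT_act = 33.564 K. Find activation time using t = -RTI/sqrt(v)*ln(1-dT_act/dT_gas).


dT_act/dT_gas = 0.38787
ln(1 - 0.38787) = -0.49080
t = -84.487 / sqrt(0.728) * -0.49080 = 48.600 s

48.600 s


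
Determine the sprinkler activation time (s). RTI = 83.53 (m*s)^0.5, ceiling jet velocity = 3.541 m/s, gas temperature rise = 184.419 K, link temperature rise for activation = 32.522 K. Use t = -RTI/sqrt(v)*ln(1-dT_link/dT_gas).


dT_link/dT_gas = 0.17635
ln(1 - 0.17635) = -0.19401
t = -83.53 / sqrt(3.541) * -0.19401 = 8.6119 s

8.6119 s


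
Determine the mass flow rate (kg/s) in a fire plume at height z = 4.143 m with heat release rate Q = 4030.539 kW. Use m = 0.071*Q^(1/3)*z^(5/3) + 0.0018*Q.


Q^(1/3) = 15.914
z^(5/3) = 10.687
First term = 0.071 * 15.914 * 10.687 = 12.075
Second term = 0.0018 * 4030.539 = 7.2550
m = 19.330 kg/s

19.330 kg/s


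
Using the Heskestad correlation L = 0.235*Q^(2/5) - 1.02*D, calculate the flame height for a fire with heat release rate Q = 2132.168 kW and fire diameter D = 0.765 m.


Q^(2/5) = 21.455
0.235 * Q^(2/5) = 5.0419
1.02 * D = 0.78030
L = 4.2616 m

4.2616 m


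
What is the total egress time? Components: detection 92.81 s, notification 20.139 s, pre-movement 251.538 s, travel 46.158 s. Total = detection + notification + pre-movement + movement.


Total = 92.81 + 20.139 + 251.538 + 46.158 = 410.645 s

410.645 s


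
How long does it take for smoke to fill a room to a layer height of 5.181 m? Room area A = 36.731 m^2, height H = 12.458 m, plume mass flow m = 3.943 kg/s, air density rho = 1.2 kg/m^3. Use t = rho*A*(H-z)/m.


H - z = 7.277 m
t = 1.2 * 36.731 * 7.277 / 3.943 = 81.347 s

81.347 s


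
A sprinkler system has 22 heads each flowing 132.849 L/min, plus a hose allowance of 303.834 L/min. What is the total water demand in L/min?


Sprinkler demand = 22 * 132.849 = 2922.678 L/min
Total = 2922.678 + 303.834 = 3226.512 L/min

3226.512 L/min


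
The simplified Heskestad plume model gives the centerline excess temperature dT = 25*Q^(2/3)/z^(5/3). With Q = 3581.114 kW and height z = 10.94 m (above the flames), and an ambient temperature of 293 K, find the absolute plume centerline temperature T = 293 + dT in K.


Q^(2/3) = 234.07
z^(5/3) = 53.913
dT = 25 * 234.07 / 53.913 = 108.54 K
T = 293 + 108.54 = 401.54 K

401.54 K


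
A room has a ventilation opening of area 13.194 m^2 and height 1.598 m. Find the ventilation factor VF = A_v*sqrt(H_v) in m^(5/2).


sqrt(H_v) = 1.2641
VF = 13.194 * 1.2641 = 16.679 m^(5/2)

16.679 m^(5/2)


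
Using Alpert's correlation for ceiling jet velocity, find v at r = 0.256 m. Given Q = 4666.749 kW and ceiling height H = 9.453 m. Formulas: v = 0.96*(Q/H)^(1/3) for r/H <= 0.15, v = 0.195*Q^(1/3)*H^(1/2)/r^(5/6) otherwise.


r/H = 0.256 / 9.453 = 0.027081
r/H <= 0.15, so v = 0.96*(Q/H)^(1/3)
Q/H = 493.68
(Q/H)^(1/3) = 7.9034
v = 0.96 * 7.9034 = 7.5873 m/s

7.5873 m/s


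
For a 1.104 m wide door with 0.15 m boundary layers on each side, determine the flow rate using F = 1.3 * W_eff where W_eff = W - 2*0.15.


W_eff = 1.104 - 0.30 = 0.804 m
F = 1.3 * 0.804 = 1.0452 persons/s

1.0452 persons/s


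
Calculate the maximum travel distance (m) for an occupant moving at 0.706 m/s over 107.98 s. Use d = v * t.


d = 0.706 * 107.98 = 76.234 m

76.234 m


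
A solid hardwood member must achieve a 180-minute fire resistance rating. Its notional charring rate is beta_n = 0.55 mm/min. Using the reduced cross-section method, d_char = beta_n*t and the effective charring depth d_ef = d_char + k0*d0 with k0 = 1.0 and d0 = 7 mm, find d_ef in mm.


d_char = 0.55 * 180 = 99 mm
d_ef = 99 + 1.0*7 = 106 mm

106 mm


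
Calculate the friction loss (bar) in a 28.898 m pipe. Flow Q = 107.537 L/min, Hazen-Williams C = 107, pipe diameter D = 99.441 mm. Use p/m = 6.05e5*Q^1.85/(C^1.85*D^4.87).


Q^1.85 = 5733.0
C^1.85 = 5680.2
D^4.87 = 5.3474e+09
p/m = 0.00011419 bar/m
p_total = 0.00011419 * 28.898 = 0.0032999 bar

0.0032999 bar


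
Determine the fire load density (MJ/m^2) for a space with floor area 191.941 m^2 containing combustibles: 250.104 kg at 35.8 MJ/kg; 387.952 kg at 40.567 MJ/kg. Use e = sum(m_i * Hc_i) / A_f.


Total energy = 250.104*35.8 + 387.952*40.567
= 8953.723 + 15738.05
= 24691.77 MJ
e = 24691.77 / 191.941 = 128.64 MJ/m^2

128.64 MJ/m^2


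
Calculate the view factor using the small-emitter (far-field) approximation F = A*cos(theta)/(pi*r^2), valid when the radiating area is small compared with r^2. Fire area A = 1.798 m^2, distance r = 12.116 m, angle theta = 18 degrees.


cos(18 deg) = 0.95106
pi*r^2 = 461.18
F = 1.798 * 0.95106 / 461.18 = 0.0037079

0.0037079


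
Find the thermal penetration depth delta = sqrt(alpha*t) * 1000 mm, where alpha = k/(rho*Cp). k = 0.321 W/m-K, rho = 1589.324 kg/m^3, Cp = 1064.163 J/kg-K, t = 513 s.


alpha = 0.321 / (1589.324 * 1064.163) = 1.8979e-07 m^2/s
alpha * t = 9.7365e-05
delta = sqrt(9.7365e-05) * 1000 = 9.8674 mm

9.8674 mm


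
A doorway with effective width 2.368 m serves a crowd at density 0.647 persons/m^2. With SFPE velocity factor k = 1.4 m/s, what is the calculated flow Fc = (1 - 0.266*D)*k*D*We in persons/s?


1 - 0.266*D = 1 - 0.266*0.647 = 0.82790
Fs = 0.82790 * 1.4 * 0.647 = 0.74991 persons/(s*m)
Fc = 0.74991 * 2.368 = 1.7758 persons/s

1.7758 persons/s


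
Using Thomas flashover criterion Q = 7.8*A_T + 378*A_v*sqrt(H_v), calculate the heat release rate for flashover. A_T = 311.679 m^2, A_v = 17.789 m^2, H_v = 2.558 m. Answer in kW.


7.8*A_T = 2431.1
sqrt(H_v) = 1.5994
378*A_v*sqrt(H_v) = 10755
Q = 2431.1 + 10755 = 13186 kW

13186 kW


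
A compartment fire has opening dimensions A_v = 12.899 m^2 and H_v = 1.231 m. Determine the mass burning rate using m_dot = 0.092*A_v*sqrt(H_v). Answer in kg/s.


sqrt(H_v) = 1.1095
m_dot = 0.092 * 12.899 * 1.1095 = 1.3167 kg/s

1.3167 kg/s


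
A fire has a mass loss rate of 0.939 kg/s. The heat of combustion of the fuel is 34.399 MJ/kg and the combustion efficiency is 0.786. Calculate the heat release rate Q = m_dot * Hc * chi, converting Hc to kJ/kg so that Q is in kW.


Hc = 34.399 MJ/kg = 34.399 * 1000 kJ/kg = 34399 kJ/kg
Q = 0.939 kg/s * 34399 kJ/kg * 0.786 = 25388 kW

25388 kW


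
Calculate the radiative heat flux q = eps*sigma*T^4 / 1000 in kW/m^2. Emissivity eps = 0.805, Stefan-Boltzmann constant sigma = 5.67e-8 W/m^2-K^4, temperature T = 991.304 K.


T^4 = 9.6567e+11
q = 0.805 * 5.67e-8 * 9.6567e+11 / 1000 = 44.076 kW/m^2

44.076 kW/m^2


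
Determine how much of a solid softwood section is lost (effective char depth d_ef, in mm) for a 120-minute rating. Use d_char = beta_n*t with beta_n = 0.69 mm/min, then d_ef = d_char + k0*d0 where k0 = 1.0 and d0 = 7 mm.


d_char = 0.69 * 120 = 82.8 mm
d_ef = 82.8 + 1.0*7 = 89.8 mm

89.8 mm


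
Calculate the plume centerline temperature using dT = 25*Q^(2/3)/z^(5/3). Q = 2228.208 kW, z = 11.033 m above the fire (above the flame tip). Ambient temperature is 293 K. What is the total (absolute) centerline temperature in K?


Q^(2/3) = 170.60
z^(5/3) = 54.679
dT = 25 * 170.60 / 54.679 = 77.999 K
T = 293 + 77.999 = 371.00 K

371.00 K


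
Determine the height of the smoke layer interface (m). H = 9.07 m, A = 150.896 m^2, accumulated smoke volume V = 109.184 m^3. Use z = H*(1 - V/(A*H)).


V/(A*H) = 0.079776
1 - 0.079776 = 0.92022
z = 9.07 * 0.92022 = 8.3464 m

8.3464 m


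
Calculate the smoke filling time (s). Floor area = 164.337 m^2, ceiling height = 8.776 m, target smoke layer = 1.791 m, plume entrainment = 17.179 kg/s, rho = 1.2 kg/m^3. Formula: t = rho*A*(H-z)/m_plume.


H - z = 6.985 m
t = 1.2 * 164.337 * 6.985 / 17.179 = 80.184 s

80.184 s


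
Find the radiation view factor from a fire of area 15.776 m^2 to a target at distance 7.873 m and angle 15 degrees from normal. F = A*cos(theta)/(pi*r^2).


cos(15 deg) = 0.96593
pi*r^2 = 194.73
F = 15.776 * 0.96593 / 194.73 = 0.078255

0.078255


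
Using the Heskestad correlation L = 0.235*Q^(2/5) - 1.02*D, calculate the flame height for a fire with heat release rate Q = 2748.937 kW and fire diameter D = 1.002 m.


Q^(2/5) = 23.750
0.235 * Q^(2/5) = 5.5813
1.02 * D = 1.0220
L = 4.5592 m

4.5592 m


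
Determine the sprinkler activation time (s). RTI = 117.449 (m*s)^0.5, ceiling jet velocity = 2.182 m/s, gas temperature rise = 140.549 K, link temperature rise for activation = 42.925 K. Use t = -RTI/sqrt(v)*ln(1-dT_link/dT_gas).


dT_link/dT_gas = 0.30541
ln(1 - 0.30541) = -0.36443
t = -117.449 / sqrt(2.182) * -0.36443 = 28.976 s

28.976 s


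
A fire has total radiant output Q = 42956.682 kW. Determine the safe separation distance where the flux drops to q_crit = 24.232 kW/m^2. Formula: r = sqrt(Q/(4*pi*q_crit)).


4*pi*q_crit = 304.51
Q/(4*pi*q_crit) = 141.07
r = sqrt(141.07) = 11.877 m

11.877 m


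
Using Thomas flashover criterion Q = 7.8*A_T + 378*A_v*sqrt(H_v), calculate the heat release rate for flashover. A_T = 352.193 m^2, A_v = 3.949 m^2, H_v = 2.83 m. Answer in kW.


7.8*A_T = 2747.1
sqrt(H_v) = 1.6823
378*A_v*sqrt(H_v) = 2511.1
Q = 2747.1 + 2511.1 = 5258.3 kW

5258.3 kW


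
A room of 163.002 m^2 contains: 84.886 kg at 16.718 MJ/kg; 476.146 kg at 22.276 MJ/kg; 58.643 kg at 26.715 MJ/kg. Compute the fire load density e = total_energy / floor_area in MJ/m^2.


Total energy = 84.886*16.718 + 476.146*22.276 + 58.643*26.715
= 1419.124 + 10606.63 + 1566.648
= 13592.40 MJ
e = 13592.40 / 163.002 = 83.388 MJ/m^2

83.388 MJ/m^2


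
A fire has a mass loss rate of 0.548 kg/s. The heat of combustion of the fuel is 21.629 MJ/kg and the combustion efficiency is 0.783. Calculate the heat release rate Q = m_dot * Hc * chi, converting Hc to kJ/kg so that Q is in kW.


Hc = 21.629 MJ/kg = 21.629 * 1000 kJ/kg = 21629 kJ/kg
Q = 0.548 kg/s * 21629 kJ/kg * 0.783 = 9280.7 kW

9280.7 kW


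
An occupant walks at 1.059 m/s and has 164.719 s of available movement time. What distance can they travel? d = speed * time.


d = 1.059 * 164.719 = 174.44 m

174.44 m


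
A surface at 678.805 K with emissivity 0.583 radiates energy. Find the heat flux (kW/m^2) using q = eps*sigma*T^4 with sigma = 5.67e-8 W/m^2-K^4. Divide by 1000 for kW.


T^4 = 2.1231e+11
q = 0.583 * 5.67e-8 * 2.1231e+11 / 1000 = 7.0183 kW/m^2

7.0183 kW/m^2


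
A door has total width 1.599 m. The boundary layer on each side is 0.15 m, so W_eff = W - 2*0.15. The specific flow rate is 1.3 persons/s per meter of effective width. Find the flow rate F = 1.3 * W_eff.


W_eff = 1.599 - 0.30 = 1.299 m
F = 1.3 * 1.299 = 1.6887 persons/s

1.6887 persons/s


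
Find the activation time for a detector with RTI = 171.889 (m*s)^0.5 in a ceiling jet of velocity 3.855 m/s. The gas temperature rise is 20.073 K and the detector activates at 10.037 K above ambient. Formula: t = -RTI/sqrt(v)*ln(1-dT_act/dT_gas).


dT_act/dT_gas = 0.50002
ln(1 - 0.50002) = -0.69320
t = -171.889 / sqrt(3.855) * -0.69320 = 60.687 s

60.687 s


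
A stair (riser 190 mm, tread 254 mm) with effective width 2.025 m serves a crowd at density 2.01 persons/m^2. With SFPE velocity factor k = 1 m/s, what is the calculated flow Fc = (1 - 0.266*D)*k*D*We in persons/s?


1 - 0.266*D = 1 - 0.266*2.01 = 0.46534
Fs = 0.46534 * 1 * 2.01 = 0.93533 persons/(s*m)
Fc = 0.93533 * 2.025 = 1.8941 persons/s

1.8941 persons/s


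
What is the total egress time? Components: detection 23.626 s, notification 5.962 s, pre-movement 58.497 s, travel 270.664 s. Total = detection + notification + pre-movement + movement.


Total = 23.626 + 5.962 + 58.497 + 270.664 = 358.749 s

358.749 s


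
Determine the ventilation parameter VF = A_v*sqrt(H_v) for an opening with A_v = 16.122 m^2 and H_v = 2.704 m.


sqrt(H_v) = 1.6444
VF = 16.122 * 1.6444 = 26.511 m^(5/2)

26.511 m^(5/2)


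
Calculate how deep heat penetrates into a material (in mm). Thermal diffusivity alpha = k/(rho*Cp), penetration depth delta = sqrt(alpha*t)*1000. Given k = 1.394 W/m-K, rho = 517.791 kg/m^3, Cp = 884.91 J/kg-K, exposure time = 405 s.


alpha = 1.394 / (517.791 * 884.91) = 3.0423e-06 m^2/s
alpha * t = 0.0012322
delta = sqrt(0.0012322) * 1000 = 35.102 mm

35.102 mm


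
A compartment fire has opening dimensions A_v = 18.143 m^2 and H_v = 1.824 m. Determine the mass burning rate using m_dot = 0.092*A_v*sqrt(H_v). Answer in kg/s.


sqrt(H_v) = 1.3506
m_dot = 0.092 * 18.143 * 1.3506 = 2.2543 kg/s

2.2543 kg/s


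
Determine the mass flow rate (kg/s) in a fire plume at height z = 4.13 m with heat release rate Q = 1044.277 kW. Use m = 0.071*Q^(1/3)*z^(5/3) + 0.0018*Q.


Q^(1/3) = 10.145
z^(5/3) = 10.631
First term = 0.071 * 10.145 * 10.631 = 7.6580
Second term = 0.0018 * 1044.277 = 1.8797
m = 9.5377 kg/s

9.5377 kg/s


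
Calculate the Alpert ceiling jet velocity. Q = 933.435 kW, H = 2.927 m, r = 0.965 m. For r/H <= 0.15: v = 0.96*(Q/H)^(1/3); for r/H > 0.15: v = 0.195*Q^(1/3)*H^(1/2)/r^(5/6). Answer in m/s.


r/H = 0.965 / 2.927 = 0.32969
r/H > 0.15, so v = 0.195*Q^(1/3)*H^(1/2)/r^(5/6)
Q^(1/3) = 9.7730
H^(1/2) = 1.7108
r^(5/6) = 0.97075
v = 0.195 * 9.7730 * 1.7108 / 0.97075 = 3.3587 m/s

3.3587 m/s


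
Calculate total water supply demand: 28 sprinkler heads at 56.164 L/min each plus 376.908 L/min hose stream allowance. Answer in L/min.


Sprinkler demand = 28 * 56.164 = 1572.592 L/min
Total = 1572.592 + 376.908 = 1949.5 L/min

1949.5 L/min


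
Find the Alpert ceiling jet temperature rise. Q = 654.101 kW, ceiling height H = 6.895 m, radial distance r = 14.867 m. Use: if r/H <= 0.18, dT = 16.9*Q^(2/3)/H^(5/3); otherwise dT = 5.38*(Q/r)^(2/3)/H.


r/H = 14.867 / 6.895 = 2.1562
r/H > 0.18, so dT = 5.38*(Q/r)^(2/3)/H
Q/r = 43.997
(Q/r)^(2/3) = 12.463
dT = 5.38 * 12.463 / 6.895 = 9.7244 K

9.7244 K


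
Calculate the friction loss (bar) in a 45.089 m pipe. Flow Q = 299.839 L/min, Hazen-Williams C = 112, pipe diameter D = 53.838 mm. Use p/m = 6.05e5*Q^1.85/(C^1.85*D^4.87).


Q^1.85 = 38216
C^1.85 = 6180.9
D^4.87 = 2.6940e+08
p/m = 0.013885 bar/m
p_total = 0.013885 * 45.089 = 0.62606 bar

0.62606 bar


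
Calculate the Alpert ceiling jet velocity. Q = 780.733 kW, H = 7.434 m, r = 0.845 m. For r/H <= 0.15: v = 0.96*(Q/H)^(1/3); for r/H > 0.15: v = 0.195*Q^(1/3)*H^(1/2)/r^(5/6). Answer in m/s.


r/H = 0.845 / 7.434 = 0.11367
r/H <= 0.15, so v = 0.96*(Q/H)^(1/3)
Q/H = 105.02
(Q/H)^(1/3) = 4.7180
v = 0.96 * 4.7180 = 4.5293 m/s

4.5293 m/s


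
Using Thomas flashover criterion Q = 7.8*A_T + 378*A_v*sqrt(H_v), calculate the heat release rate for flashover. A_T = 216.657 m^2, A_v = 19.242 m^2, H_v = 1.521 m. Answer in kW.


7.8*A_T = 1689.9
sqrt(H_v) = 1.2333
378*A_v*sqrt(H_v) = 8970.3
Q = 1689.9 + 8970.3 = 10660 kW

10660 kW


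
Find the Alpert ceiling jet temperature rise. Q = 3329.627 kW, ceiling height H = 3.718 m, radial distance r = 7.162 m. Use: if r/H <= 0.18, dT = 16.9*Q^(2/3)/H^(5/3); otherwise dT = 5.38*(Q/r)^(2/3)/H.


r/H = 7.162 / 3.718 = 1.9263
r/H > 0.18, so dT = 5.38*(Q/r)^(2/3)/H
Q/r = 464.90
(Q/r)^(2/3) = 60.012
dT = 5.38 * 60.012 / 3.718 = 86.839 K

86.839 K


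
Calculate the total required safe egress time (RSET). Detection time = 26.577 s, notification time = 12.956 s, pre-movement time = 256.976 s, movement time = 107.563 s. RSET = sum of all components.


Total = 26.577 + 12.956 + 256.976 + 107.563 = 404.072 s

404.072 s


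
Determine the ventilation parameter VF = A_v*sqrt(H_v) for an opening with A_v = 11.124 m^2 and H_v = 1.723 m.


sqrt(H_v) = 1.3126
VF = 11.124 * 1.3126 = 14.602 m^(5/2)

14.602 m^(5/2)


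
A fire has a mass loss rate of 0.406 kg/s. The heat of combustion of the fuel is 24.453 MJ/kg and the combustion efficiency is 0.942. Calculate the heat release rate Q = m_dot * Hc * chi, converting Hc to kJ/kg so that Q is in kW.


Hc = 24.453 MJ/kg = 24.453 * 1000 kJ/kg = 24453 kJ/kg
Q = 0.406 kg/s * 24453 kJ/kg * 0.942 = 9352.1 kW

9352.1 kW


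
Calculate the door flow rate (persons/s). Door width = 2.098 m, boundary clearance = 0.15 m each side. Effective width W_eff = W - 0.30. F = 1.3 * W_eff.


W_eff = 2.098 - 0.30 = 1.798 m
F = 1.3 * 1.798 = 2.3374 persons/s

2.3374 persons/s


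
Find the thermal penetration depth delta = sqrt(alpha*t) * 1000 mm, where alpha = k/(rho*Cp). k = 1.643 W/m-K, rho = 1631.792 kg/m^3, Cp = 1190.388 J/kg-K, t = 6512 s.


alpha = 1.643 / (1631.792 * 1190.388) = 8.4583e-07 m^2/s
alpha * t = 0.0055081
delta = sqrt(0.0055081) * 1000 = 74.216 mm

74.216 mm


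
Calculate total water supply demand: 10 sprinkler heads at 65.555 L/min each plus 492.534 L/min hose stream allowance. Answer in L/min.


Sprinkler demand = 10 * 65.555 = 655.55 L/min
Total = 655.55 + 492.534 = 1148.084 L/min

1148.084 L/min


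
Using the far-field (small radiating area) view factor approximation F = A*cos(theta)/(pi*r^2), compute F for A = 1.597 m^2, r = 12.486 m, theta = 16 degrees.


cos(16 deg) = 0.96126
pi*r^2 = 489.77
F = 1.597 * 0.96126 / 489.77 = 0.0031344

0.0031344


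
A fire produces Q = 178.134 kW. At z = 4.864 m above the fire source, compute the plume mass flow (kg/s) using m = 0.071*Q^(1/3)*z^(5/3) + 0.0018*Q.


Q^(1/3) = 5.6266
z^(5/3) = 13.963
First term = 0.071 * 5.6266 * 13.963 = 5.5782
Second term = 0.0018 * 178.134 = 0.32064
m = 5.8989 kg/s

5.8989 kg/s


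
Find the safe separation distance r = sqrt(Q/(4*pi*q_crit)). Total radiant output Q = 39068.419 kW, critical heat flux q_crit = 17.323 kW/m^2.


4*pi*q_crit = 217.69
Q/(4*pi*q_crit) = 179.47
r = sqrt(179.47) = 13.397 m

13.397 m


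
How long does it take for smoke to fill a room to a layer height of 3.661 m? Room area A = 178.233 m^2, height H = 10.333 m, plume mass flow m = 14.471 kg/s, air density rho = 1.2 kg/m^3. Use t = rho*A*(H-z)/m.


H - z = 6.672 m
t = 1.2 * 178.233 * 6.672 / 14.471 = 98.611 s

98.611 s


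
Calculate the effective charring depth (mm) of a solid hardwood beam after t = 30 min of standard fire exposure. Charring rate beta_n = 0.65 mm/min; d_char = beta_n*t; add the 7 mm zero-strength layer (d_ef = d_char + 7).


d_char = 0.65 * 30 = 19.5 mm
d_ef = 19.5 + 1.0*7 = 26.5 mm

26.5 mm


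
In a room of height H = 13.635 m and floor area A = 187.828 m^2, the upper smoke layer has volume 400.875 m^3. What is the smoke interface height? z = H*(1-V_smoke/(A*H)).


V/(A*H) = 0.15653
1 - 0.15653 = 0.84347
z = 13.635 * 0.84347 = 11.501 m

11.501 m


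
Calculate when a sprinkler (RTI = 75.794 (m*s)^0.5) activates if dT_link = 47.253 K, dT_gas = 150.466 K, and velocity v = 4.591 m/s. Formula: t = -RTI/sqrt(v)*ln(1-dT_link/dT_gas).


dT_link/dT_gas = 0.31404
ln(1 - 0.31404) = -0.37694
t = -75.794 / sqrt(4.591) * -0.37694 = 13.334 s

13.334 s


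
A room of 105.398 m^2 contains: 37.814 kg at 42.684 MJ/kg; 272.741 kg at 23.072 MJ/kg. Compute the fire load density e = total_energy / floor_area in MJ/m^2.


Total energy = 37.814*42.684 + 272.741*23.072
= 1614.053 + 6292.680
= 7906.733 MJ
e = 7906.733 / 105.398 = 75.018 MJ/m^2

75.018 MJ/m^2


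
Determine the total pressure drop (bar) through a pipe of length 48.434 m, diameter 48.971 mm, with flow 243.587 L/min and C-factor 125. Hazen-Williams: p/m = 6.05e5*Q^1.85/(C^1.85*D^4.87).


Q^1.85 = 26020
C^1.85 = 7573.3
D^4.87 = 1.6983e+08
p/m = 0.012240 bar/m
p_total = 0.012240 * 48.434 = 0.59283 bar

0.59283 bar


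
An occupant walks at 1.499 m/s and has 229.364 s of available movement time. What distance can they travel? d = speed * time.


d = 1.499 * 229.364 = 343.82 m

343.82 m


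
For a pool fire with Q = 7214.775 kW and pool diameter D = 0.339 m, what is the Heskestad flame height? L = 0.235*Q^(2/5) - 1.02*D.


Q^(2/5) = 34.937
0.235 * Q^(2/5) = 8.2103
1.02 * D = 0.34578
L = 7.8645 m

7.8645 m


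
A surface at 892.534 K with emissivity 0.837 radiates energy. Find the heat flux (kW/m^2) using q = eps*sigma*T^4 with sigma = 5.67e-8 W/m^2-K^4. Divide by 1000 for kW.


T^4 = 6.3460e+11
q = 0.837 * 5.67e-8 * 6.3460e+11 / 1000 = 30.117 kW/m^2

30.117 kW/m^2


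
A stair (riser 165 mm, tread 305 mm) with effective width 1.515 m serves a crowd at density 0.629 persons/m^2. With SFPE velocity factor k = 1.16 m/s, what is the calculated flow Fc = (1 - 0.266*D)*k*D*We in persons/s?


1 - 0.266*D = 1 - 0.266*0.629 = 0.83269
Fs = 0.83269 * 1.16 * 0.629 = 0.60756 persons/(s*m)
Fc = 0.60756 * 1.515 = 0.92045 persons/s

0.92045 persons/s


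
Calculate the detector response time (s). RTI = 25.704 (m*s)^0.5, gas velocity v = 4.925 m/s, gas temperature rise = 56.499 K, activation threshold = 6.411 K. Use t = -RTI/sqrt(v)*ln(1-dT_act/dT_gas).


dT_act/dT_gas = 0.11347
ln(1 - 0.11347) = -0.12044
t = -25.704 / sqrt(4.925) * -0.12044 = 1.3950 s

1.3950 s


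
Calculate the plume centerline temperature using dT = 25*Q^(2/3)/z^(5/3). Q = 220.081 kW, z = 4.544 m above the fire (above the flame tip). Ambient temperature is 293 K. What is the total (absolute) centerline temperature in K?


Q^(2/3) = 36.452
z^(5/3) = 12.466
dT = 25 * 36.452 / 12.466 = 73.102 K
T = 293 + 73.102 = 366.10 K

366.10 K


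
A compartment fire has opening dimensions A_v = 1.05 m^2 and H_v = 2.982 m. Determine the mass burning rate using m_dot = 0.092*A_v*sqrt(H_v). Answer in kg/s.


sqrt(H_v) = 1.7268
m_dot = 0.092 * 1.05 * 1.7268 = 0.16681 kg/s

0.16681 kg/s


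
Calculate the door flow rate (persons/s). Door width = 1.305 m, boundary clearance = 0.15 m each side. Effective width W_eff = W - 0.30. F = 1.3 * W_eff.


W_eff = 1.305 - 0.30 = 1.005 m
F = 1.3 * 1.005 = 1.3065 persons/s

1.3065 persons/s


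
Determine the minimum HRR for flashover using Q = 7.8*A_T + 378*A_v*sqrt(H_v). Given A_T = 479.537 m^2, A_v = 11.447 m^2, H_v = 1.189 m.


7.8*A_T = 3740.4
sqrt(H_v) = 1.0904
378*A_v*sqrt(H_v) = 4718.2
Q = 3740.4 + 4718.2 = 8458.6 kW

8458.6 kW


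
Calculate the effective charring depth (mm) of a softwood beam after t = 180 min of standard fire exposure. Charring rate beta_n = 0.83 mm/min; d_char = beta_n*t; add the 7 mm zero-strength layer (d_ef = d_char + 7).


d_char = 0.83 * 180 = 149.4 mm
d_ef = 149.4 + 1.0*7 = 156.4 mm

156.4 mm


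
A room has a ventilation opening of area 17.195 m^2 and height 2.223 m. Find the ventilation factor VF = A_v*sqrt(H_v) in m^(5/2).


sqrt(H_v) = 1.4910
VF = 17.195 * 1.4910 = 25.637 m^(5/2)

25.637 m^(5/2)


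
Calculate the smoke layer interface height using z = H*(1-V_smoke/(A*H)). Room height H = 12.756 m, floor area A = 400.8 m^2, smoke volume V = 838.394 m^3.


V/(A*H) = 0.16399
1 - 0.16399 = 0.83601
z = 12.756 * 0.83601 = 10.664 m

10.664 m


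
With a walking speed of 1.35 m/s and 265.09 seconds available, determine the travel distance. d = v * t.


d = 1.35 * 265.09 = 357.87 m

357.87 m


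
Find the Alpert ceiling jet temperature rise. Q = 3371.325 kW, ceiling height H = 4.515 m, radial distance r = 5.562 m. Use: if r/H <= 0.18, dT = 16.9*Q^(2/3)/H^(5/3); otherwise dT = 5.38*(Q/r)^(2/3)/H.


r/H = 5.562 / 4.515 = 1.2319
r/H > 0.18, so dT = 5.38*(Q/r)^(2/3)/H
Q/r = 606.14
(Q/r)^(2/3) = 71.622
dT = 5.38 * 71.622 / 4.515 = 85.344 K

85.344 K


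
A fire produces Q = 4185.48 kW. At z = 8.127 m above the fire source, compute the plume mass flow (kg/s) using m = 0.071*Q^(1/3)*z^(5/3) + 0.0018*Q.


Q^(1/3) = 16.116
z^(5/3) = 32.851
First term = 0.071 * 16.116 * 32.851 = 37.589
Second term = 0.0018 * 4185.48 = 7.5339
m = 45.123 kg/s

45.123 kg/s


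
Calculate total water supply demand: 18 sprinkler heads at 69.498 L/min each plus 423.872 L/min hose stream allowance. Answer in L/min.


Sprinkler demand = 18 * 69.498 = 1250.964 L/min
Total = 1250.964 + 423.872 = 1674.836 L/min

1674.836 L/min


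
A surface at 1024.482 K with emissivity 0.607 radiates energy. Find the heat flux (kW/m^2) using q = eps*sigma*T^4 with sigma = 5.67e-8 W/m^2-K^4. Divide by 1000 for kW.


T^4 = 1.1016e+12
q = 0.607 * 5.67e-8 * 1.1016e+12 / 1000 = 37.913 kW/m^2

37.913 kW/m^2


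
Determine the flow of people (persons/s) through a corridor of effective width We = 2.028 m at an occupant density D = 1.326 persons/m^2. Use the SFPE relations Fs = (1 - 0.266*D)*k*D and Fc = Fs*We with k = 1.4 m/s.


1 - 0.266*D = 1 - 0.266*1.326 = 0.64728
Fs = 0.64728 * 1.4 * 1.326 = 1.2016 persons/(s*m)
Fc = 1.2016 * 2.028 = 2.4369 persons/s

2.4369 persons/s


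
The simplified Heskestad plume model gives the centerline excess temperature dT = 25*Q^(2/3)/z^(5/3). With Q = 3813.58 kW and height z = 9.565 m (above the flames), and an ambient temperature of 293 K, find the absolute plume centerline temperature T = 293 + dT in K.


Q^(2/3) = 244.09
z^(5/3) = 43.100
dT = 25 * 244.09 / 43.100 = 141.59 K
T = 293 + 141.59 = 434.59 K

434.59 K


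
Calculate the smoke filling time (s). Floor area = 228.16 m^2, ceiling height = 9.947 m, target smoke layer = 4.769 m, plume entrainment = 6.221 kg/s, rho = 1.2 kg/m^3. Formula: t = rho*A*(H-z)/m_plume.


H - z = 5.178 m
t = 1.2 * 228.16 * 5.178 / 6.221 = 227.89 s

227.89 s


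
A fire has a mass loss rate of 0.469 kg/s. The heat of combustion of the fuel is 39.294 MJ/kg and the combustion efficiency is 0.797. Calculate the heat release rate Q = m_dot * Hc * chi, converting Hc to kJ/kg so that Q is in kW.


Hc = 39.294 MJ/kg = 39.294 * 1000 kJ/kg = 39294 kJ/kg
Q = 0.469 kg/s * 39294 kJ/kg * 0.797 = 14688 kW

14688 kW


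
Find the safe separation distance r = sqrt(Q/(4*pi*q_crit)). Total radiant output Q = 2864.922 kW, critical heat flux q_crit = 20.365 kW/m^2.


4*pi*q_crit = 255.91
Q/(4*pi*q_crit) = 11.195
r = sqrt(11.195) = 3.3459 m

3.3459 m


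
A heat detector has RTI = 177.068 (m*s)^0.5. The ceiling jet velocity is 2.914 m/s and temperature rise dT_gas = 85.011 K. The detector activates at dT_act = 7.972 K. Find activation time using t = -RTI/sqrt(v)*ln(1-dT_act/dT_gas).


dT_act/dT_gas = 0.093776
ln(1 - 0.093776) = -0.098469
t = -177.068 / sqrt(2.914) * -0.098469 = 10.214 s

10.214 s
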